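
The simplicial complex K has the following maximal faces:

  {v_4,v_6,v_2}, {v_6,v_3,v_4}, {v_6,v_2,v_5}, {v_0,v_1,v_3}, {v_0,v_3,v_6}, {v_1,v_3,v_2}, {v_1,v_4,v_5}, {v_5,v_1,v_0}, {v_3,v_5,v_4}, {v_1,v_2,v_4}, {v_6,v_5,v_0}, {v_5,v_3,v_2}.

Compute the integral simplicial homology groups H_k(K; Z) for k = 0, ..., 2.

H_0 = Z,  H_1 = Z/2,  H_2 = 0.

Fix the vertex order v_0 < v_1 < v_2 < v_3 < v_4 < v_5 < v_6 and write every simplex with vertices in increasing order. Then dim K = 2 and the simplices of K are:

  0-simplices (7): [v_0], [v_1], [v_2], [v_3], [v_4], [v_5], [v_6]
  1-simplices (18): (18 of them)
  2-simplices (12): (12 of them)

so the chain groups are C_0 ≅ Z^7, C_1 ≅ Z^18, C_2 ≅ Z^12.

The boundary map ∂_1: C_1 → C_0 maps an edge to its endpoints' difference, ∂[p,q] = q − p. For instance
  ∂[v_1,v_2] = [v_2] − [v_1].
This gives a 7×18 integer matrix of rank 6; reducing to Smith normal form yields diagonal entries (1,1,1,1,1,1).

The boundary map ∂_2: C_2 → C_1 acts by ∂[p,q,r] = [q,r] − [p,r] + [p,q]. For instance
  ∂[v_2,v_4,v_6] = [v_4,v_6] − [v_2,v_6] + [v_2,v_4],
  ∂[v_0,v_5,v_6] = [v_5,v_6] − [v_0,v_6] + [v_0,v_5].
As a 18×12 matrix over Z this has rank 12, with invariant factors (1,1,1,1,1,1,1,1,1,1,1,2).

Now H_k = ker ∂_k / im ∂_{k+1}, so:

  H_0: rank C_0 − rank ∂_1 = 7 − 6 = 1, and the invariant factors of ∂_1 are all 1, so H_0 = Z.
  H_1: rank ker ∂_1 − rank ∂_2 = (18 − 6) − 12 = 0, and ∂_2 has invariant factor 2 > 1, so H_1 = Z/2.
  H_2: rank ker ∂_2 − rank ∂_3 = (12 − 12) − 0 = 0, and there is no ∂_3, so H_2 = 0.

(K is a triangulation of the real projective plane RP^2.)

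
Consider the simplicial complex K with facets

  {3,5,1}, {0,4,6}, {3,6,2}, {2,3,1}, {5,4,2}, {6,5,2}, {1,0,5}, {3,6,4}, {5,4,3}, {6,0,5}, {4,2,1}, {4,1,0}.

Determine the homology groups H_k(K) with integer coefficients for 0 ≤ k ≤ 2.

H_0 = Z,  H_1 = Z/2,  H_2 = 0.

Fix the vertex order 0 < 1 < 2 < 3 < 4 < 5 < 6 and write every simplex with vertices in increasing order. Then dim K = 2 and the simplices of K are:

  0-simplices (7): [0], [1], [2], [3], [4], [5], [6]
  1-simplices (18): [0,1], [0,4], [0,5], [0,6], [1,2], [1,3], [1,4], [1,5], [2,3], [2,4], [2,5], [2,6], [3,4], [3,5], [3,6], [4,5], [4,6], [5,6]
  2-simplices (12): [0,1,4], [0,1,5], [0,4,6], [0,5,6], [1,2,3], [1,2,4], [1,3,5], [2,3,6], [2,4,5], [2,5,6], [3,4,5], [3,4,6]

so the chain groups are C_0 ≅ Z^7, C_1 ≅ Z^18, C_2 ≅ Z^12.

Boundary ∂_1: C_1 → C_0 sends each edge [p,q] (with p < q) to q − p.
This gives a 7×18 integer matrix of rank 6; reducing to Smith normal form yields diagonal entries (1,1,1,1,1,1).

∂_2: C_2 → C_1 maps a triangle to the signed sum of its edges. For instance
  ∂[2,4,5] = [4,5] − [2,5] + [2,4],
  ∂[0,5,6] = [5,6] − [0,6] + [0,5].
The resulting 18×12 matrix has rank 12, and its Smith normal form has invariant factors (1,1,1,1,1,1,1,1,1,1,1,2).

From H_k ≅ ker(∂_k) / im(∂_{k+1}) we obtain:

  H_0: rank C_0 − rank ∂_1 = 7 − 6 = 1, and the invariant factors of ∂_1 are all 1, so H_0 ≅ Z.
  H_1: rank ker ∂_1 − rank ∂_2 = (18 − 6) − 12 = 0, and ∂_2 has invariant factor 2 > 1, so H_1 ≅ Z/2.
  H_2: rank ker ∂_2 − rank ∂_3 = (12 − 12) − 0 = 0, and there is no ∂_3, so H_2 ≅ 0.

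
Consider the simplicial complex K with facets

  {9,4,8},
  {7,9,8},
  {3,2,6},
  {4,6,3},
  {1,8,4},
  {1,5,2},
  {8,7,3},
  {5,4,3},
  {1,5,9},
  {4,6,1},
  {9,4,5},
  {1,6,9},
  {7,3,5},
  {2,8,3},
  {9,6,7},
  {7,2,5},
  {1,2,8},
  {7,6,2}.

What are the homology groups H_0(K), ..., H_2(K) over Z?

We work with the vertex ordering 1 < 2 < 3 < 4 < 5 < 6 < 7 < 8 < 9. The simplices of K, each written with vertices in increasing order, are:

  0-simplices (9): [1], [2], [3], [4], [5], [6], [7], [8], [9]
  1-simplices (27): (27 of them)
  2-simplices (18): [1,2,5], [1,2,8], [1,4,6], [1,4,8], [1,5,9], [1,6,9], [2,3,6], [2,3,8], [2,5,7], [2,6,7], [3,4,5], [3,4,6], [3,5,7], [3,7,8], [4,5,9], [4,8,9], [6,7,9], [7,8,9]

giving chain groups C_0 ≅ Z^9, C_1 ≅ Z^27, C_2 ≅ Z^18.

Boundary ∂_1: C_1 → C_0 sends each edge [p,q] (with p < q) to q − p.
The 9×27 boundary matrix has rank 8 and Smith normal form diag(1,1,1,1,1,1,1,1).

∂_2: C_2 → C_1 maps a triangle to the signed sum of its edges. For instance
  ∂[1,2,5] = [2,5] − [1,5] + [1,2],
  ∂[2,5,7] = [5,7] − [2,7] + [2,5].
The 27×18 boundary matrix has rank 18 and Smith normal form diag(1,1,1,1,1,1,1,1,1,1,1,1,1,1,1,1,1,2).

Reading off H_k = ker ∂_k / im ∂_{k+1}:

  H_0: rank C_0 − rank ∂_1 = 9 − 8 = 1, and the invariant factors of ∂_1 are all 1, so H_0 = Z.
  H_1: rank ker ∂_1 − rank ∂_2 = (27 − 8) − 18 = 1, and ∂_2 has invariant factor 2 > 1, so H_1 = Z ⊕ Z/2Z.
  H_2: rank ker ∂_2 − rank ∂_3 = (18 − 18) − 0 = 0, and there is no ∂_3, so H_2 = 0.

H_0 = Z,  H_1 = Z ⊕ Z/2Z,  H_2 = 0.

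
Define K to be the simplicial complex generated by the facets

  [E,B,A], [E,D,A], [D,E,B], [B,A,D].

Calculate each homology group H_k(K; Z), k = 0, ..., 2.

We work with the vertex ordering A < B < D < E. The simplices of K, each written with vertices in increasing order, are:

  0-simplices (4): A, B, D, E
  1-simplices (6): AB, AD, AE, BD, BE, DE
  2-simplices (4): ABD, ABE, ADE, BDE

so the chain groups are C_0 ≅ Z^4, C_1 ≅ Z^6, C_2 ≅ Z^4.

The boundary map ∂_1: C_1 → C_0 maps an edge to its endpoints' difference, ∂[p,q] = q − p. For instance
  ∂AB = B − A.
This gives a 4×6 integer matrix of rank 3; reducing to Smith normal form yields diagonal entries (1,1,1).

The boundary map ∂_2: C_2 → C_1 sends each 2-simplex [p,q,r] to [q,r] − [p,r] + [p,q]. For instance
  ∂ABD = BD − AD + AB,
  ∂ABE = BE − AE + AB.
The 6×4 boundary matrix has rank 3 and Smith normal form diag(1,1,1).

From H_k ≅ ker(∂_k) / im(∂_{k+1}) we obtain:

  H_0: rank C_0 − rank ∂_1 = 4 − 3 = 1, and the invariant factors of ∂_1 are all 1, so H_0 ≅ Z.
  H_1: rank ker ∂_1 − rank ∂_2 = (6 − 3) − 3 = 0, and the invariant factors of ∂_2 are all 1, so H_1 ≅ 0.
  H_2: rank ker ∂_2 − rank ∂_3 = (4 − 3) − 0 = 1, and there is no ∂_3, so H_2 ≅ Z.

As a check, the Euler characteristic is 4 − 6 + 4 = 2, which agrees with 1 − 0 + 1 = 2.
(K is a triangulation of the 2-sphere S^2.)

H_0 = Z,  H_1 = 0,  H_2 = Z.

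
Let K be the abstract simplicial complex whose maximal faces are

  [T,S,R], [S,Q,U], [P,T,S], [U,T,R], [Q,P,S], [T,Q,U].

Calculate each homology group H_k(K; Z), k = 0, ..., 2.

H_0 = Z,  H_1 = Z,  H_2 = 0.

K has 6 vertices, 12 edges, 6 triangles.
rank ∂_0 = 0, rank ∂_1 = 5 ⇒ b_0 = 6 − 0 − 5 = 1; all invariant factors of ∂_1 are 1 so no torsion. So H_0 ≅ Z.
rank ∂_1 = 5, rank ∂_2 = 6 ⇒ b_1 = 12 − 5 − 6 = 1; all invariant factors of ∂_2 are 1 so no torsion. So H_1 ≅ Z.
rank ∂_2 = 6, rank ∂_3 = 0 ⇒ b_2 = 6 − 6 − 0 = 0. So H_2 ≅ 0.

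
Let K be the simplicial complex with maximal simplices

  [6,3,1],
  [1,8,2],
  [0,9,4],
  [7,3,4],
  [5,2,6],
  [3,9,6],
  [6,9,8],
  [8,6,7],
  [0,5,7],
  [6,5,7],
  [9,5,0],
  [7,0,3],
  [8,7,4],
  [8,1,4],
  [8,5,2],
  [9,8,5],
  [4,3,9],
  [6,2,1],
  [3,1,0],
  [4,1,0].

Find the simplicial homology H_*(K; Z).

H_0 = Z,  H_1 = Z ⊕ Z/2Z,  H_2 = 0.

Fix the vertex order 0 < 1 < 2 < 3 < 4 < 5 < 6 < 7 < 8 < 9 and write every simplex with vertices in increasing order. Then dim K = 2 and the simplices of K are:

  0-simplices (10): [0], [1], [2], [3], [4], [5], [6], [7], [8], [9]
  1-simplices (30): (30 of them)
  2-simplices (20): (20 of them)

giving chain groups C_0 ≅ Z^10, C_1 ≅ Z^30, C_2 ≅ Z^20.

∂_1: C_1 → C_0 is given by ∂[p,q] = [q] − [p]. For instance
  ∂[6,8] = [8] − [6].
The resulting 10×30 matrix has rank 9, and its Smith normal form has invariant factors (1,1,1,1,1,1,1,1,1).

The boundary map ∂_2: C_2 → C_1 acts by ∂[p,q,r] = [q,r] − [p,r] + [p,q]. For instance
  ∂[3,4,7] = [4,7] − [3,7] + [3,4],
  ∂[1,4,8] = [4,8] − [1,8] + [1,4].
As a 30×20 matrix over Z this has rank 20, with invariant factors (1,1,1,1,1,1,1,1,1,1,1,1,1,1,1,1,1,1,1,2).

Now H_k = ker ∂_k / im ∂_{k+1}, so:

  H_0: rank C_0 − rank ∂_1 = 10 − 9 = 1, and the invariant factors of ∂_1 are all 1, so H_0 = Z.
  H_1: rank ker ∂_1 − rank ∂_2 = (30 − 9) − 20 = 1, and ∂_2 has invariant factor 2 > 1, so H_1 = Z ⊕ Z/2Z.
  H_2: rank ker ∂_2 − rank ∂_3 = (20 − 20) − 0 = 0, and there is no ∂_3, so H_2 = 0.

(K is a triangulation of the Klein bottle.)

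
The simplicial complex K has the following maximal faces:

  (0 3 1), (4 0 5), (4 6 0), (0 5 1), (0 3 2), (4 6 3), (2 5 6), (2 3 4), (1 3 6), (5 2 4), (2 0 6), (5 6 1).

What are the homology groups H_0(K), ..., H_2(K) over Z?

H_0 ≅ Z,  H_1 ≅ Z_2,  H_2 = 0.

Take the total order 0 < 1 < 2 < 3 < 4 < 5 < 6 on the vertex set. Then K (dimension 2) consists of the simplices:

  0-simplices (7): [0], [1], [2], [3], [4], [5], [6]
  1-simplices (18): [0,1], [0,2], [0,3], [0,4], [0,5], [0,6], [1,3], [1,5], [1,6], [2,3], [2,4], [2,5], [2,6], [3,4], [3,6], [4,5], [4,6], [5,6]
  2-simplices (12): [0,1,3], [0,1,5], [0,2,3], [0,2,6], [0,4,5], [0,4,6], [1,3,6], [1,5,6], [2,3,4], [2,4,5], [2,5,6], [3,4,6]

Hence C_0 ≅ Z^7, C_1 ≅ Z^18, C_2 ≅ Z^12.

The boundary map ∂_1: C_1 → C_0 maps an edge to its endpoints' difference, ∂[p,q] = q − p. For instance
  ∂[2,4] = [4] − [2].
This gives a 7×18 integer matrix of rank 6; reducing to Smith normal form yields diagonal entries (1,1,1,1,1,1).

Boundary ∂_2: C_2 → C_1 maps a triangle to the signed sum of its edges. For instance
  ∂[3,4,6] = [4,6] − [3,6] + [3,4],
  ∂[2,5,6] = [5,6] − [2,6] + [2,5].
The 18×12 boundary matrix has rank 12 and Smith normal form diag(1,1,1,1,1,1,1,1,1,1,1,2).

Reading off H_k = ker ∂_k / im ∂_{k+1}:

  H_0: rank C_0 − rank ∂_1 = 7 − 6 = 1, and the invariant factors of ∂_1 are all 1, so H_0 = Z.
  H_1: rank ker ∂_1 − rank ∂_2 = (18 − 6) − 12 = 0, and ∂_2 has invariant factor 2 > 1, so H_1 = Z_2.
  H_2: rank ker ∂_2 − rank ∂_3 = (12 − 12) − 0 = 0, and there is no ∂_3, so H_2 = 0.

As a check, the Euler characteristic is 7 − 18 + 12 = 1, which agrees with 1 − 0 + 0 = 1.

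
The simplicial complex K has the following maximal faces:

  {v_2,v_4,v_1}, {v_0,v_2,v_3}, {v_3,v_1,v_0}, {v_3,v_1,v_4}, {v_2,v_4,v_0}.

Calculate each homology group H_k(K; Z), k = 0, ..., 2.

H_0 ≅ Z,  H_1 ≅ Z,  H_2 = 0.

Take the total order v_0 < v_1 < v_2 < v_3 < v_4 on the vertex set. Then K (dimension 2) consists of the simplices:

  0-simplices (5): [v_0], [v_1], [v_2], [v_3], [v_4]
  1-simplices (10): [v_0,v_1], [v_0,v_2], [v_0,v_3], [v_0,v_4], [v_1,v_2], [v_1,v_3], [v_1,v_4], [v_2,v_3], [v_2,v_4], [v_3,v_4]
  2-simplices (5): [v_0,v_1,v_3], [v_0,v_2,v_3], [v_0,v_2,v_4], [v_1,v_2,v_4], [v_1,v_3,v_4]

Hence C_0 ≅ Z^5, C_1 ≅ Z^10, C_2 ≅ Z^5.

The boundary map ∂_1: C_1 → C_0 is given by ∂[p,q] = [q] − [p].
This gives a 5×10 integer matrix of rank 4; reducing to Smith normal form yields diagonal entries (1,1,1,1).

∂_2: C_2 → C_1 maps a triangle to the signed sum of its edges. For instance
  ∂[v_0,v_2,v_3] = [v_2,v_3] − [v_0,v_3] + [v_0,v_2],
  ∂[v_1,v_3,v_4] = [v_3,v_4] − [v_1,v_4] + [v_1,v_3].
This gives a 10×5 integer matrix of rank 5; reducing to Smith normal form yields diagonal entries (1,1,1,1,1).

Reading off H_k = ker ∂_k / im ∂_{k+1}:

  H_0: rank C_0 − rank ∂_1 = 5 − 4 = 1, and the invariant factors of ∂_1 are all 1, so H_0 = Z.
  H_1: rank ker ∂_1 − rank ∂_2 = (10 − 4) − 5 = 1, and the invariant factors of ∂_2 are all 1, so H_1 = Z.
  H_2: rank ker ∂_2 − rank ∂_3 = (5 − 5) − 0 = 0, and there is no ∂_3, so H_2 = 0.

As a check, the Euler characteristic is 5 − 10 + 5 = 0, which agrees with 1 − 1 + 0 = 0.
(K is a triangulation of the Möbius band.)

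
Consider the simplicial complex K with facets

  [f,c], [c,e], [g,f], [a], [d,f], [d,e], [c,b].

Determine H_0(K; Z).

Take the total order a < b < c < d < e < f < g on the vertex set. Then K (dimension 1) consists of the simplices:

  0-simplices (7): a, b, c, d, e, f, g
  1-simplices (6): bc, ce, cf, de, df, fg

giving chain groups C_0 ≅ Z^7, C_1 ≅ Z^6.

Boundary ∂_1: C_1 → C_0 is given by ∂[p,q] = [q] − [p].
This gives a 7×6 integer matrix of rank 5; reducing to Smith normal form yields diagonal entries (1,1,1,1,1).

Reading off H_k = ker ∂_k / im ∂_{k+1}:

  H_0: rank C_0 − rank ∂_1 = 7 − 5 = 2, and the invariant factors of ∂_1 are all 1, so H_0 = Z^2.

H_0 ≅ Z^2.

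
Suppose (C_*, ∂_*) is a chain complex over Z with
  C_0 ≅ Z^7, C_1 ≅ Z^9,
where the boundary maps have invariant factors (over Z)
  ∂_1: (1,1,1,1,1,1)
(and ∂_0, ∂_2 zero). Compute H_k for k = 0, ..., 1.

H_0: b_0 = 7 − 0 − 6 = 1; torsion from ∂_1 factors > 1: none. So H_0 = Z.
H_1: b_1 = 9 − 6 − 0 = 3; torsion from ∂_2 factors > 1: none. So H_1 = Z^3.

H_0 = Z,  H_1 = Z^3.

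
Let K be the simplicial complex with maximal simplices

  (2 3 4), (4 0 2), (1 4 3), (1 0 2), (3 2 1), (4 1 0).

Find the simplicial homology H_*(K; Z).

H_0 = Z,  H_1 = 0,  H_2 = Z.

Order the vertices as 0 < 1 < 2 < 3 < 4. Listing each simplex with vertices in this order, K has dimension 2 with simplices:

  0-simplices (5): [0], [1], [2], [3], [4]
  1-simplices (9): [0,1], [0,2], [0,4], [1,2], [1,3], [1,4], [2,3], [2,4], [3,4]
  2-simplices (6): [0,1,2], [0,1,4], [0,2,4], [1,2,3], [1,3,4], [2,3,4]

Hence C_0 ≅ Z^5, C_1 ≅ Z^9, C_2 ≅ Z^6.

∂_1: C_1 → C_0 is given by ∂[p,q] = [q] − [p]. For instance
  ∂[1,2] = [2] − [1].
The 5×9 boundary matrix has rank 4 and Smith normal form diag(1,1,1,1).

∂_2: C_2 → C_1 sends each 2-simplex [p,q,r] to [q,r] − [p,r] + [p,q]. For instance
  ∂[0,1,2] = [1,2] − [0,2] + [0,1],
  ∂[1,3,4] = [3,4] − [1,4] + [1,3].
This gives a 9×6 integer matrix of rank 5; reducing to Smith normal form yields diagonal entries (1,1,1,1,1).

From H_k ≅ ker(∂_k) / im(∂_{k+1}) we obtain:

  H_0: rank C_0 − rank ∂_1 = 5 − 4 = 1, and the invariant factors of ∂_1 are all 1, so H_0 ≅ Z.
  H_1: rank ker ∂_1 − rank ∂_2 = (9 − 4) − 5 = 0, and the invariant factors of ∂_2 are all 1, so H_1 ≅ 0.
  H_2: rank ker ∂_2 − rank ∂_3 = (6 − 5) − 0 = 1, and there is no ∂_3, so H_2 ≅ Z.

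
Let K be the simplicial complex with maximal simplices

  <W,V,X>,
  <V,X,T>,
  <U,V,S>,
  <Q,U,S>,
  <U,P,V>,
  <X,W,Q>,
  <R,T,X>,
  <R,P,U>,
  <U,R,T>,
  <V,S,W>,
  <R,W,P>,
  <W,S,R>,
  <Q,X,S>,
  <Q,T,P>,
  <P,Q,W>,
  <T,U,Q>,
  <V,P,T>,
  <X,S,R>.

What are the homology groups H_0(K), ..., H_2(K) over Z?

H_0 ≅ Z,  H_1 ≅ Z ⊕ Z/2,  H_2 = 0.

Fix the vertex order P < Q < R < S < T < U < V < W < X and write every simplex with vertices in increasing order. Then dim K = 2 and the simplices of K are:

  0-simplices (9): P, Q, R, S, T, U, V, W, X
  1-simplices (27): PQ, PR, PT, PU, PV, PW, QS, QT, QU, QW, QX, RS, RT, RU, RW, RX, SU, SV, SW, SX, TU, TV, TX, UV, VW, VX, WX
  2-simplices (18): PQT, PQW, PRU, PRW, PTV, PUV, QSU, QSX, QTU, QWX, RSW, RSX, RTU, RTX, SUV, SVW, TVX, VWX

so the chain groups are C_0 ≅ Z^9, C_1 ≅ Z^27, C_2 ≅ Z^18.

The boundary map ∂_1: C_1 → C_0 maps an edge to its endpoints' difference, ∂[p,q] = q − p.
The resulting 9×27 matrix has rank 8, and its Smith normal form has invariant factors (1,1,1,1,1,1,1,1).

The boundary map ∂_2: C_2 → C_1 maps a triangle to the signed sum of its edges. For instance
  ∂PQT = QT − PT + PQ,
  ∂PRW = RW − PW + PR.
This gives a 27×18 integer matrix of rank 18; reducing to Smith normal form yields diagonal entries (1,1,1,1,1,1,1,1,1,1,1,1,1,1,1,1,1,2).

Reading off H_k = ker ∂_k / im ∂_{k+1}:

  H_0: rank C_0 − rank ∂_1 = 9 − 8 = 1, and the invariant factors of ∂_1 are all 1, so H_0 = Z.
  H_1: rank ker ∂_1 − rank ∂_2 = (27 − 8) − 18 = 1, and ∂_2 has invariant factor 2 > 1, so H_1 = Z ⊕ Z/2.
  H_2: rank ker ∂_2 − rank ∂_3 = (18 − 18) − 0 = 0, and there is no ∂_3, so H_2 = 0.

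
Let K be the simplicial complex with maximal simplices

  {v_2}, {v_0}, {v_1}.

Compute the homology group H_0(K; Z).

Order the vertices as v_0 < v_1 < v_2. Listing each simplex with vertices in this order, K has dimension 0 with simplices:

  0-simplices (3): [v_0], [v_1], [v_2]

so the chain groups are C_0 ≅ Z^3.

Reading off H_k = ker ∂_k / im ∂_{k+1}:

  H_0: rank C_0 − rank ∂_1 = 3 − 0 = 3, and there is no ∂_1, so H_0 = Z^3.

H_0 = Z^3.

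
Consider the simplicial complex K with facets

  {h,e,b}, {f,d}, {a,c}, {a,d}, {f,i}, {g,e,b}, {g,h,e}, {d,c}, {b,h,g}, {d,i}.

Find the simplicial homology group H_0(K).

Take the total order a < b < c < d < e < f < g < h < i on the vertex set. Then K (dimension 2) consists of the simplices:

  0-simplices (9): a, b, c, d, e, f, g, h, i
  1-simplices (12): ac, ad, be, bg, bh, cd, df, di, eg, eh, fi, gh
  2-simplices (4): beg, beh, bgh, egh

giving chain groups C_0 ≅ Z^9, C_1 ≅ Z^12, C_2 ≅ Z^4.

Boundary ∂_1: C_1 → C_0 is given by ∂[p,q] = [q] − [p].
The resulting 9×12 matrix has rank 7, and its Smith normal form has invariant factors (1,1,1,1,1,1,1).

∂_2: C_2 → C_1 sends each 2-simplex [p,q,r] to [q,r] − [p,r] + [p,q]. For instance
  ∂bgh = gh − bh + bg,
  ∂egh = gh − eh + eg.
This gives a 12×4 integer matrix of rank 3; reducing to Smith normal form yields diagonal entries (1,1,1).

Reading off H_k = ker ∂_k / im ∂_{k+1}:

  H_0: rank C_0 − rank ∂_1 = 9 − 7 = 2, and the invariant factors of ∂_1 are all 1, so H_0 = Z^2.

H_0 = Z^2.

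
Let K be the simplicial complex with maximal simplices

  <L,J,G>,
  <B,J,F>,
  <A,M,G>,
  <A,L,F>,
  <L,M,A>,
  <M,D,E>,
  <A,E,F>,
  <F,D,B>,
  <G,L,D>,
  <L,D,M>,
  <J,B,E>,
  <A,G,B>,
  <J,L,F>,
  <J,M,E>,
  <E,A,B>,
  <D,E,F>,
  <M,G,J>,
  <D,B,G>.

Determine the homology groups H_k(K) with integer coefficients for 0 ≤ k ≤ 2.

We work with the vertex ordering A < B < D < E < F < G < J < L < M. The simplices of K, each written with vertices in increasing order, are:

  0-simplices (9): A, B, D, E, F, G, J, L, M
  1-simplices (27): AB, AE, AF, AG, AL, AM, BD, BE, BF, BG, BJ, DE, DF, DG, DL, DM, EF, EJ, EM, FJ, FL, GJ, GL, GM, JL, JM, LM
  2-simplices (18): ABE, ABG, AEF, AFL, AGM, ALM, BDF, BDG, BEJ, BFJ, DEF, DEM, DGL, DLM, EJM, FJL, GJL, GJM

so the chain groups are C_0 ≅ Z^9, C_1 ≅ Z^27, C_2 ≅ Z^18.

Boundary ∂_1: C_1 → C_0 sends each edge [p,q] (with p < q) to q − p.
This gives a 9×27 integer matrix of rank 8; reducing to Smith normal form yields diagonal entries (1,1,1,1,1,1,1,1).

The boundary map ∂_2: C_2 → C_1 acts by ∂[p,q,r] = [q,r] − [p,r] + [p,q]. For instance
  ∂ABE = BE − AE + AB,
  ∂BDG = DG − BG + BD.
As a 27×18 matrix over Z this has rank 18, with invariant factors (1,1,1,1,1,1,1,1,1,1,1,1,1,1,1,1,1,2).

Reading off H_k = ker ∂_k / im ∂_{k+1}:

  H_0: rank C_0 − rank ∂_1 = 9 − 8 = 1, and the invariant factors of ∂_1 are all 1, so H_0 = Z.
  H_1: rank ker ∂_1 − rank ∂_2 = (27 − 8) − 18 = 1, and ∂_2 has invariant factor 2 > 1, so H_1 = Z ⊕ Z_2.
  H_2: rank ker ∂_2 − rank ∂_3 = (18 − 18) − 0 = 0, and there is no ∂_3, so H_2 = 0.

H_0 = Z,  H_1 = Z ⊕ Z_2,  H_2 = 0.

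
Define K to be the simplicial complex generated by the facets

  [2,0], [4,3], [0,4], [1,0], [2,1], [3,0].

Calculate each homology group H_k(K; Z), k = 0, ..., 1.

We work with the vertex ordering 0 < 1 < 2 < 3 < 4. The simplices of K, each written with vertices in increasing order, are:

  0-simplices (5): [0], [1], [2], [3], [4]
  1-simplices (6): [0,1], [0,2], [0,3], [0,4], [1,2], [3,4]

giving chain groups C_0 ≅ Z^5, C_1 ≅ Z^6.

The boundary map ∂_1: C_1 → C_0 is given by ∂[p,q] = [q] − [p]. For instance
  ∂[1,2] = [2] − [1].
As a 5×6 matrix over Z this has rank 4, with invariant factors (1,1,1,1).

Reading off H_k = ker ∂_k / im ∂_{k+1}:

  H_0: rank C_0 − rank ∂_1 = 5 − 4 = 1, and the invariant factors of ∂_1 are all 1, so H_0 = Z.
  H_1: rank ker ∂_1 − rank ∂_2 = (6 − 4) − 0 = 2, and there is no ∂_2, so H_1 = Z^2.

H_0 = Z,  H_1 = Z^2.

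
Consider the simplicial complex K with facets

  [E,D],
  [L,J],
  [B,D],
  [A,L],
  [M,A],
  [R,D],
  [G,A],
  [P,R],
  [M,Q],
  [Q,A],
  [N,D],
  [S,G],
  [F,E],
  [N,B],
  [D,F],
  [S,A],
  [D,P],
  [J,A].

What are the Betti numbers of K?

b_0 = 2, b_1 = 6.

We work with the vertex ordering A < B < D < E < F < G < J < L < M < N < P < Q < R < S. The simplices of K, each written with vertices in increasing order, are:

  0-simplices (14): A, B, D, E, F, G, J, L, M, N, P, Q, R, S
  1-simplices (18): AG, AJ, AL, AM, AQ, AS, BD, BN, DE, DF, DN, DP, DR, EF, GS, JL, MQ, PR

so the chain groups are C_0 ≅ Z^14, C_1 ≅ Z^18.

∂_1: C_1 → C_0 sends each edge [p,q] (with p < q) to q − p.
This gives a 14×18 integer matrix of rank 12; reducing to Smith normal form yields diagonal entries (1,1,1,1,1,1,1,1,1,1,1,1).

From H_k ≅ ker(∂_k) / im(∂_{k+1}) we obtain:

  H_0: rank C_0 − rank ∂_1 = 14 − 12 = 2, and the invariant factors of ∂_1 are all 1, so H_0 = Z^2.
  H_1: rank ker ∂_1 − rank ∂_2 = (18 − 12) − 0 = 6, and there is no ∂_2, so H_1 = Z^6.

(K is a triangulation of the disjoint union of a wedge of 3 circles and a wedge of 3 circles.)

Hence the Betti numbers are b_0 = 2, b_1 = 6.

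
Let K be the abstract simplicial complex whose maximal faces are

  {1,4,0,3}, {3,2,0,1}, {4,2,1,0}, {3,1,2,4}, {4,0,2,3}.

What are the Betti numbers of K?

b_0 = 1, b_1 = 0, b_2 = 0, b_3 = 1.

Order the vertices as 0 < 1 < 2 < 3 < 4. Listing each simplex with vertices in this order, K has dimension 3 with simplices:

  0-simplices (5): [0], [1], [2], [3], [4]
  1-simplices (10): [0,1], [0,2], [0,3], [0,4], [1,2], [1,3], [1,4], [2,3], [2,4], [3,4]
  2-simplices (10): [0,1,2], [0,1,3], [0,1,4], [0,2,3], [0,2,4], [0,3,4], [1,2,3], [1,2,4], [1,3,4], [2,3,4]
  3-simplices (5): [0,1,2,3], [0,1,2,4], [0,1,3,4], [0,2,3,4], [1,2,3,4]

Hence C_0 ≅ Z^5, C_1 ≅ Z^10, C_2 ≅ Z^10, C_3 ≅ Z^5.

∂_1: C_1 → C_0 sends each edge [p,q] (with p < q) to q − p. For instance
  ∂[0,2] = [2] − [0].
The 5×10 boundary matrix has rank 4 and Smith normal form diag(1,1,1,1).

The boundary map ∂_2: C_2 → C_1 maps a triangle to the signed sum of its edges. For instance
  ∂[0,2,3] = [2,3] − [0,3] + [0,2],
  ∂[0,3,4] = [3,4] − [0,4] + [0,3].
As a 10×10 matrix over Z this has rank 6, with invariant factors (1,1,1,1,1,1).

Boundary ∂_3: C_3 → C_2 sends each 3-simplex σ to the alternating sum Σ_i (−1)^i (σ with its i-th vertex removed). For instance
  ∂[0,1,3,4] = [1,3,4] − [0,3,4] + [0,1,4] − [0,1,3],
  ∂[1,2,3,4] = [2,3,4] − [1,3,4] + [1,2,4] − [1,2,3].
The 10×5 boundary matrix has rank 4 and Smith normal form diag(1,1,1,1).

Reading off H_k = ker ∂_k / im ∂_{k+1}:

  H_0: rank C_0 − rank ∂_1 = 5 − 4 = 1, and the invariant factors of ∂_1 are all 1, so H_0 = Z.
  H_1: rank ker ∂_1 − rank ∂_2 = (10 − 4) − 6 = 0, and the invariant factors of ∂_2 are all 1, so H_1 = 0.
  H_2: rank ker ∂_2 − rank ∂_3 = (10 − 6) − 4 = 0, and the invariant factors of ∂_3 are all 1, so H_2 = 0.
  H_3: rank ker ∂_3 − rank ∂_4 = (5 − 4) − 0 = 1, and there is no ∂_4, so H_3 = Z.

Hence the Betti numbers are b_0 = 1, b_1 = 0, b_2 = 0, b_3 = 1.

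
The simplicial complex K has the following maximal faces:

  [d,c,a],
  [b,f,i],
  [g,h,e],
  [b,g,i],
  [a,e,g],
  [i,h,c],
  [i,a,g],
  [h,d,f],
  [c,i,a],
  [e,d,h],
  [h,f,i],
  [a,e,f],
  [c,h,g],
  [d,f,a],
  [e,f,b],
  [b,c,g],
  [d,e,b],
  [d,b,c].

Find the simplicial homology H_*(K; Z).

H_0 = Z,  H_1 = Z ⊕ Z/2Z,  H_2 = 0.

K has 9 vertices, 27 edges, 18 triangles.
rank ∂_0 = 0, rank ∂_1 = 8 ⇒ b_0 = 9 − 0 − 8 = 1; all invariant factors of ∂_1 are 1 so no torsion. So H_0 = Z.
rank ∂_1 = 8, rank ∂_2 = 18 ⇒ b_1 = 27 − 8 − 18 = 1; ∂_2 has invariant factor(s) [2] giving torsion. So H_1 = Z ⊕ Z/2Z.
rank ∂_2 = 18, rank ∂_3 = 0 ⇒ b_2 = 18 − 18 − 0 = 0. So H_2 = 0.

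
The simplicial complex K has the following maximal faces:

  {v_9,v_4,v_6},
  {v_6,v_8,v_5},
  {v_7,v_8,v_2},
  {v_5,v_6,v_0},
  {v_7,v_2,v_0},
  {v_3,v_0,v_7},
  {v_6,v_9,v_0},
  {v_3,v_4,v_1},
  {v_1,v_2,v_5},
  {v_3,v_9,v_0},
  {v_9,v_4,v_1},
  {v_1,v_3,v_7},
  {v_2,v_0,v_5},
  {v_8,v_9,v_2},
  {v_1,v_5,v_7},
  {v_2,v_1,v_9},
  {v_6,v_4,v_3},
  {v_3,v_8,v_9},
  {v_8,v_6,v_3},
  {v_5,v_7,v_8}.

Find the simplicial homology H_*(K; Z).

Order the vertices as v_0 < v_1 < v_2 < v_3 < v_4 < v_5 < v_6 < v_7 < v_8 < v_9. Listing each simplex with vertices in this order, K has dimension 2 with simplices:

  0-simplices (10): [v_0], [v_1], [v_2], [v_3], [v_4], [v_5], [v_6], [v_7], [v_8], [v_9]
  1-simplices (30): (30 of them)
  2-simplices (20): (20 of them)

giving chain groups C_0 ≅ Z^10, C_1 ≅ Z^30, C_2 ≅ Z^20.

The boundary map ∂_1: C_1 → C_0 sends each edge [p,q] (with p < q) to q − p. For instance
  ∂[v_3,v_8] = [v_8] − [v_3].
The resulting 10×30 matrix has rank 9, and its Smith normal form has invariant factors (1,1,1,1,1,1,1,1,1).

The boundary map ∂_2: C_2 → C_1 maps a triangle to the signed sum of its edges. For instance
  ∂[v_1,v_5,v_7] = [v_5,v_7] − [v_1,v_7] + [v_1,v_5],
  ∂[v_2,v_8,v_9] = [v_8,v_9] − [v_2,v_9] + [v_2,v_8].
This gives a 30×20 integer matrix of rank 20; reducing to Smith normal form yields diagonal entries (1,1,1,1,1,1,1,1,1,1,1,1,1,1,1,1,1,1,1,2).

Computing H_k = (kernel of ∂_k) / (image of ∂_{k+1}):

  H_0: rank C_0 − rank ∂_1 = 10 − 9 = 1, and the invariant factors of ∂_1 are all 1, so H_0 ≅ Z.
  H_1: rank ker ∂_1 − rank ∂_2 = (30 − 9) − 20 = 1, and ∂_2 has invariant factor 2 > 1, so H_1 ≅ Z × Z/2.
  H_2: rank ker ∂_2 − rank ∂_3 = (20 − 20) − 0 = 0, and there is no ∂_3, so H_2 ≅ 0.

H_0 ≅ Z,  H_1 ≅ Z × Z/2,  H_2 = 0.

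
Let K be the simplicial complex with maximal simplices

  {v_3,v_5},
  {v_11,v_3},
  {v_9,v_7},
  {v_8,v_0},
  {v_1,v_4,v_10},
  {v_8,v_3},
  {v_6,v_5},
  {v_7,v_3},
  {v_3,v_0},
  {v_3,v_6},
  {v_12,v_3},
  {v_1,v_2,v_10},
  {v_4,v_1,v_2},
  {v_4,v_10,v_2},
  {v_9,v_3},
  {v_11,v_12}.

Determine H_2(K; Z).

K has 13 vertices, 18 edges, 4 triangles.
rank ∂_2 = 3, rank ∂_3 = 0 ⇒ b_2 = 4 − 3 − 0 = 1. So H_2 ≅ Z.

H_2 ≅ Z.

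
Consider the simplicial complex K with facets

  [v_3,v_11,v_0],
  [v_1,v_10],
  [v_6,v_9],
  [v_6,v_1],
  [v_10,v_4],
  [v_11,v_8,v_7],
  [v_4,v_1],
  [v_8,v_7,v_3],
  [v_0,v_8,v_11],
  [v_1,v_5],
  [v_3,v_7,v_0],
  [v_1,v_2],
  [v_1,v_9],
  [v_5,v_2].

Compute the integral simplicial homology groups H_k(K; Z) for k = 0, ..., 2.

We work with the vertex ordering v_0 < v_1 < v_2 < v_3 < v_4 < v_5 < v_6 < v_7 < v_8 < v_9 < v_10 < v_11. The simplices of K, each written with vertices in increasing order, are:

  0-simplices (12): [v_0], [v_1], [v_2], [v_3], [v_4], [v_5], [v_6], [v_7], [v_8], [v_9], [v_10], [v_11]
  1-simplices (19): (19 of them)
  2-simplices (5): [v_0,v_3,v_7], [v_0,v_3,v_11], [v_0,v_8,v_11], [v_3,v_7,v_8], [v_7,v_8,v_11]

so the chain groups are C_0 ≅ Z^12, C_1 ≅ Z^19, C_2 ≅ Z^5.

∂_1: C_1 → C_0 sends each edge [p,q] (with p < q) to q − p. For instance
  ∂[v_8,v_11] = [v_11] − [v_8].
The 12×19 boundary matrix has rank 10 and Smith normal form diag(1,1,1,1,1,1,1,1,1,1).

The boundary map ∂_2: C_2 → C_1 maps a triangle to the signed sum of its edges. For instance
  ∂[v_0,v_3,v_11] = [v_3,v_11] − [v_0,v_11] + [v_0,v_3],
  ∂[v_3,v_7,v_8] = [v_7,v_8] − [v_3,v_8] + [v_3,v_7].
This gives a 19×5 integer matrix of rank 5; reducing to Smith normal form yields diagonal entries (1,1,1,1,1).

Computing H_k = (kernel of ∂_k) / (image of ∂_{k+1}):

  H_0: rank C_0 − rank ∂_1 = 12 − 10 = 2, and the invariant factors of ∂_1 are all 1, so H_0 ≅ Z^2.
  H_1: rank ker ∂_1 − rank ∂_2 = (19 − 10) − 5 = 4, and the invariant factors of ∂_2 are all 1, so H_1 ≅ Z^4.
  H_2: rank ker ∂_2 − rank ∂_3 = (5 − 5) − 0 = 0, and there is no ∂_3, so H_2 ≅ 0.

As a check, the Euler characteristic is 12 − 19 + 5 = -2, which agrees with 2 − 4 + 0 = -2.
(K is a triangulation of the disjoint union of a wedge of 3 circles and the Möbius band.)

H_0 = Z^2,  H_1 = Z^4,  H_2 = 0.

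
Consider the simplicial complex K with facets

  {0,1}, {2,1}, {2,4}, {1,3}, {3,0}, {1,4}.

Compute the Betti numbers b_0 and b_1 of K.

b_0 = 1, b_1 = 2.

Order the vertices as 0 < 1 < 2 < 3 < 4. Listing each simplex with vertices in this order, K has dimension 1 with simplices:

  0-simplices (5): [0], [1], [2], [3], [4]
  1-simplices (6): [0,1], [0,3], [1,2], [1,3], [1,4], [2,4]

Hence C_0 ≅ Z^5, C_1 ≅ Z^6.

∂_1: C_1 → C_0 is given by ∂[p,q] = [q] − [p]. For instance
  ∂[2,4] = [4] − [2].
The 5×6 boundary matrix has rank 4 and Smith normal form diag(1,1,1,1).

Computing H_k = (kernel of ∂_k) / (image of ∂_{k+1}):

  H_0: rank C_0 − rank ∂_1 = 5 − 4 = 1, and the invariant factors of ∂_1 are all 1, so H_0 = Z.
  H_1: rank ker ∂_1 − rank ∂_2 = (6 − 4) − 0 = 2, and there is no ∂_2, so H_1 = Z^2.

As a check, the Euler characteristic is 5 − 6 = -1, which agrees with 1 − 2 = -1.

Hence the Betti numbers are b_0 = 1, b_1 = 2.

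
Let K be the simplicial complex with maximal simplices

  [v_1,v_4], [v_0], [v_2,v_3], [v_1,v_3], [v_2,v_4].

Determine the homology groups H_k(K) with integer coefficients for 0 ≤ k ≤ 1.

H_0 = Z^2,  H_1 = Z.

We work with the vertex ordering v_0 < v_1 < v_2 < v_3 < v_4. The simplices of K, each written with vertices in increasing order, are:

  0-simplices (5): [v_0], [v_1], [v_2], [v_3], [v_4]
  1-simplices (4): [v_1,v_3], [v_1,v_4], [v_2,v_3], [v_2,v_4]

Hence C_0 ≅ Z^5, C_1 ≅ Z^4.

Boundary ∂_1: C_1 → C_0 sends each edge [p,q] (with p < q) to q − p.
The 5×4 boundary matrix has rank 3 and Smith normal form diag(1,1,1).

Now H_k = ker ∂_k / im ∂_{k+1}, so:

  H_0: rank C_0 − rank ∂_1 = 5 − 3 = 2, and the invariant factors of ∂_1 are all 1, so H_0 ≅ Z^2.
  H_1: rank ker ∂_1 − rank ∂_2 = (4 − 3) − 0 = 1, and there is no ∂_2, so H_1 ≅ Z.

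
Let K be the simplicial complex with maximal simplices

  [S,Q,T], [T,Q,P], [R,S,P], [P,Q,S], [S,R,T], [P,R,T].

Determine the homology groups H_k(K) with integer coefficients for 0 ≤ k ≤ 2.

Order the vertices as P < Q < R < S < T. Listing each simplex with vertices in this order, K has dimension 2 with simplices:

  0-simplices (5): P, Q, R, S, T
  1-simplices (9): PQ, PR, PS, PT, QS, QT, RS, RT, ST
  2-simplices (6): PQS, PQT, PRS, PRT, QST, RST

giving chain groups C_0 ≅ Z^5, C_1 ≅ Z^9, C_2 ≅ Z^6.

The boundary map ∂_1: C_1 → C_0 sends each edge [p,q] (with p < q) to q − p.
This gives a 5×9 integer matrix of rank 4; reducing to Smith normal form yields diagonal entries (1,1,1,1).

The boundary map ∂_2: C_2 → C_1 maps a triangle to the signed sum of its edges. For instance
  ∂PRT = RT − PT + PR,
  ∂PRS = RS − PS + PR.
As a 9×6 matrix over Z this has rank 5, with invariant factors (1,1,1,1,1).

Reading off H_k = ker ∂_k / im ∂_{k+1}:

  H_0: rank C_0 − rank ∂_1 = 5 − 4 = 1, and the invariant factors of ∂_1 are all 1, so H_0 = Z.
  H_1: rank ker ∂_1 − rank ∂_2 = (9 − 4) − 5 = 0, and the invariant factors of ∂_2 are all 1, so H_1 = 0.
  H_2: rank ker ∂_2 − rank ∂_3 = (6 − 5) − 0 = 1, and there is no ∂_3, so H_2 = Z.

As a check, the Euler characteristic is 5 − 9 + 6 = 2, which agrees with 1 − 0 + 1 = 2.

H_0 ≅ Z,  H_1 = 0,  H_2 ≅ Z.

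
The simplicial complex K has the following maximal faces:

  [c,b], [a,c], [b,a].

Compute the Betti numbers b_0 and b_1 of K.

Fix the vertex order a < b < c and write every simplex with vertices in increasing order. Then dim K = 1 and the simplices of K are:

  0-simplices (3): a, b, c
  1-simplices (3): ab, ac, bc

so the chain groups are C_0 ≅ Z^3, C_1 ≅ Z^3.

Boundary ∂_1: C_1 → C_0 sends each edge [p,q] (with p < q) to q − p.
This gives a 3×3 integer matrix of rank 2; reducing to Smith normal form yields diagonal entries (1,1).

Reading off H_k = ker ∂_k / im ∂_{k+1}:

  H_0: rank C_0 − rank ∂_1 = 3 − 2 = 1, and the invariant factors of ∂_1 are all 1, so H_0 = Z.
  H_1: rank ker ∂_1 − rank ∂_2 = (3 − 2) − 0 = 1, and there is no ∂_2, so H_1 = Z.

Hence the Betti numbers are b_0 = 1, b_1 = 1.

b_0 = 1, b_1 = 1.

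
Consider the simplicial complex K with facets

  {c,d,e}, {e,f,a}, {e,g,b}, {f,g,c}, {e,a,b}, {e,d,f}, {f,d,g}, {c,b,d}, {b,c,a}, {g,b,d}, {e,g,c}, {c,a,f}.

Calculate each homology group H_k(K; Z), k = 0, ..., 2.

We work with the vertex ordering a < b < c < d < e < f < g. The simplices of K, each written with vertices in increasing order, are:

  0-simplices (7): a, b, c, d, e, f, g
  1-simplices (18): ab, ac, ae, af, bc, bd, be, bg, cd, ce, cf, cg, de, df, dg, ef, eg, fg
  2-simplices (12): abc, abe, acf, aef, bcd, bdg, beg, cde, ceg, cfg, def, dfg

so the chain groups are C_0 ≅ Z^7, C_1 ≅ Z^18, C_2 ≅ Z^12.

The boundary map ∂_1: C_1 → C_0 maps an edge to its endpoints' difference, ∂[p,q] = q − p.
This gives a 7×18 integer matrix of rank 6; reducing to Smith normal form yields diagonal entries (1,1,1,1,1,1).

∂_2: C_2 → C_1 maps a triangle to the signed sum of its edges. For instance
  ∂cfg = fg − cg + cf,
  ∂beg = eg − bg + be.
As a 18×12 matrix over Z this has rank 12, with invariant factors (1,1,1,1,1,1,1,1,1,1,1,2).

Reading off H_k = ker ∂_k / im ∂_{k+1}:

  H_0: rank C_0 − rank ∂_1 = 7 − 6 = 1, and the invariant factors of ∂_1 are all 1, so H_0 = Z.
  H_1: rank ker ∂_1 − rank ∂_2 = (18 − 6) − 12 = 0, and ∂_2 has invariant factor 2 > 1, so H_1 = Z_2.
  H_2: rank ker ∂_2 − rank ∂_3 = (12 − 12) − 0 = 0, and there is no ∂_3, so H_2 = 0.

As a check, the Euler characteristic is 7 − 18 + 12 = 1, which agrees with 1 − 0 + 0 = 1.
(K is a triangulation of the real projective plane RP^2.)

H_0 = Z,  H_1 = Z_2,  H_2 = 0.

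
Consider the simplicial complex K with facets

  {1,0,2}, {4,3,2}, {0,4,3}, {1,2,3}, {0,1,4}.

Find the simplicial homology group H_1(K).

We work with the vertex ordering 0 < 1 < 2 < 3 < 4. The simplices of K, each written with vertices in increasing order, are:

  0-simplices (5): [0], [1], [2], [3], [4]
  1-simplices (10): [0,1], [0,2], [0,3], [0,4], [1,2], [1,3], [1,4], [2,3], [2,4], [3,4]
  2-simplices (5): [0,1,2], [0,1,4], [0,3,4], [1,2,3], [2,3,4]

so the chain groups are C_0 ≅ Z^5, C_1 ≅ Z^10, C_2 ≅ Z^5.

Boundary ∂_1: C_1 → C_0 maps an edge to its endpoints' difference, ∂[p,q] = q − p.
The 5×10 boundary matrix has rank 4 and Smith normal form diag(1,1,1,1).

Boundary ∂_2: C_2 → C_1 acts by ∂[p,q,r] = [q,r] − [p,r] + [p,q]. For instance
  ∂[2,3,4] = [3,4] − [2,4] + [2,3],
  ∂[1,2,3] = [2,3] − [1,3] + [1,2].
The 10×5 boundary matrix has rank 5 and Smith normal form diag(1,1,1,1,1).

From H_k ≅ ker(∂_k) / im(∂_{k+1}) we obtain:

  H_1: rank ker ∂_1 − rank ∂_2 = (10 − 4) − 5 = 1, and the invariant factors of ∂_2 are all 1, so H_1 = Z.

(K is a triangulation of the Möbius band.)

H_1 = Z.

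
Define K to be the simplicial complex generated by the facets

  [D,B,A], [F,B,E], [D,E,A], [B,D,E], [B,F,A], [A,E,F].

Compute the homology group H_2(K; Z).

H_2 ≅ Z.

Fix the vertex order A < B < D < E < F and write every simplex with vertices in increasing order. Then dim K = 2 and the simplices of K are:

  0-simplices (5): A, B, D, E, F
  1-simplices (9): AB, AD, AE, AF, BD, BE, BF, DE, EF
  2-simplices (6): ABD, ABF, ADE, AEF, BDE, BEF

giving chain groups C_0 ≅ Z^5, C_1 ≅ Z^9, C_2 ≅ Z^6.

The boundary map ∂_1: C_1 → C_0 maps an edge to its endpoints' difference, ∂[p,q] = q − p.
As a 5×9 matrix over Z this has rank 4, with invariant factors (1,1,1,1).

Boundary ∂_2: C_2 → C_1 maps a triangle to the signed sum of its edges. For instance
  ∂BEF = EF − BF + BE,
  ∂BDE = DE − BE + BD.
As a 9×6 matrix over Z this has rank 5, with invariant factors (1,1,1,1,1).

Now H_k = ker ∂_k / im ∂_{k+1}, so:

  H_2: rank ker ∂_2 − rank ∂_3 = (6 − 5) − 0 = 1, and there is no ∂_3, so H_2 ≅ Z.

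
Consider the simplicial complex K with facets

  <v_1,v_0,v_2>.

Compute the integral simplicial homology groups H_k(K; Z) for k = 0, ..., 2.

Order the vertices as v_0 < v_1 < v_2. Listing each simplex with vertices in this order, K has dimension 2 with simplices:

  0-simplices (3): [v_0], [v_1], [v_2]
  1-simplices (3): [v_0,v_1], [v_0,v_2], [v_1,v_2]
  2-simplices (1): [v_0,v_1,v_2]

Hence C_0 ≅ Z^3, C_1 ≅ Z^3, C_2 ≅ Z^1.

The boundary map ∂_1: C_1 → C_0 sends each edge [p,q] (with p < q) to q − p. For instance
  ∂[v_0,v_2] = [v_2] − [v_0].
This gives a 3×3 integer matrix of rank 2; reducing to Smith normal form yields diagonal entries (1,1).

∂_2: C_2 → C_1 maps a triangle to the signed sum of its edges. For instance
  ∂[v_0,v_1,v_2] = [v_1,v_2] − [v_0,v_2] + [v_0,v_1].
This gives a 3×1 integer matrix of rank 1; reducing to Smith normal form yields diagonal entries (1).

Computing H_k = (kernel of ∂_k) / (image of ∂_{k+1}):

  H_0: rank C_0 − rank ∂_1 = 3 − 2 = 1, and the invariant factors of ∂_1 are all 1, so H_0 = Z.
  H_1: rank ker ∂_1 − rank ∂_2 = (3 − 2) − 1 = 0, and the invariant factors of ∂_2 are all 1, so H_1 = 0.
  H_2: rank ker ∂_2 − rank ∂_3 = (1 − 1) − 0 = 0, and there is no ∂_3, so H_2 = 0.

As a check, the Euler characteristic is 3 − 3 + 1 = 1, which agrees with 1 − 0 + 0 = 1.
(K is a triangulation of the 2-simplex.)

H_0 = Z,  H_1 = 0,  H_2 = 0.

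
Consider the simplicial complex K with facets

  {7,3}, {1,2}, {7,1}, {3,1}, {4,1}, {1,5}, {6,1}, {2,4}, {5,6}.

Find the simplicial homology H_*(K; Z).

H_0 ≅ Z,  H_1 ≅ Z^3.

We work with the vertex ordering 1 < 2 < 3 < 4 < 5 < 6 < 7. The simplices of K, each written with vertices in increasing order, are:

  0-simplices (7): [1], [2], [3], [4], [5], [6], [7]
  1-simplices (9): [1,2], [1,3], [1,4], [1,5], [1,6], [1,7], [2,4], [3,7], [5,6]

so the chain groups are C_0 ≅ Z^7, C_1 ≅ Z^9.

Boundary ∂_1: C_1 → C_0 sends each edge [p,q] (with p < q) to q − p.
The 7×9 boundary matrix has rank 6 and Smith normal form diag(1,1,1,1,1,1).

Reading off H_k = ker ∂_k / im ∂_{k+1}:

  H_0: rank C_0 − rank ∂_1 = 7 − 6 = 1, and the invariant factors of ∂_1 are all 1, so H_0 ≅ Z.
  H_1: rank ker ∂_1 − rank ∂_2 = (9 − 6) − 0 = 3, and there is no ∂_2, so H_1 ≅ Z^3.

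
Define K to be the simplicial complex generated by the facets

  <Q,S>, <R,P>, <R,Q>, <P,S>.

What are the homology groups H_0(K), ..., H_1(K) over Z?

H_0 = Z,  H_1 = Z.

Order the vertices as P < Q < R < S. Listing each simplex with vertices in this order, K has dimension 1 with simplices:

  0-simplices (4): P, Q, R, S
  1-simplices (4): PR, PS, QR, QS

Hence C_0 ≅ Z^4, C_1 ≅ Z^4.

∂_1: C_1 → C_0 is given by ∂[p,q] = [q] − [p]. For instance
  ∂QS = S − Q.
The 4×4 boundary matrix has rank 3 and Smith normal form diag(1,1,1).

Now H_k = ker ∂_k / im ∂_{k+1}, so:

  H_0: rank C_0 − rank ∂_1 = 4 − 3 = 1, and the invariant factors of ∂_1 are all 1, so H_0 = Z.
  H_1: rank ker ∂_1 − rank ∂_2 = (4 − 3) − 0 = 1, and there is no ∂_2, so H_1 = Z.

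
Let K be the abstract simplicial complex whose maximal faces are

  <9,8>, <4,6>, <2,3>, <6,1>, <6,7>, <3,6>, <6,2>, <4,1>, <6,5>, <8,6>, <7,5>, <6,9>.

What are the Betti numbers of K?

b_0 = 1, b_1 = 4.

K has 9 vertices, 12 edges.
rank ∂_0 = 0, rank ∂_1 = 8 ⇒ b_0 = 9 − 0 − 8 = 1; all invariant factors of ∂_1 are 1 so no torsion. So H_0 = Z.
rank ∂_1 = 8, rank ∂_2 = 0 ⇒ b_1 = 12 − 8 − 0 = 4. So H_1 = Z^4.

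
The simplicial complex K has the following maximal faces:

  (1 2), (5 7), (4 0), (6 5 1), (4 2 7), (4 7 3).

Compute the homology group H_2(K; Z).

H_2 ≅ 0.

We work with the vertex ordering 0 < 1 < 2 < 3 < 4 < 5 < 6 < 7. The simplices of K, each written with vertices in increasing order, are:

  0-simplices (8): [0], [1], [2], [3], [4], [5], [6], [7]
  1-simplices (11): [0,4], [1,2], [1,5], [1,6], [2,4], [2,7], [3,4], [3,7], [4,7], [5,6], [5,7]
  2-simplices (3): [1,5,6], [2,4,7], [3,4,7]

Hence C_0 ≅ Z^8, C_1 ≅ Z^11, C_2 ≅ Z^3.

Boundary ∂_1: C_1 → C_0 maps an edge to its endpoints' difference, ∂[p,q] = q − p. For instance
  ∂[0,4] = [4] − [0].
The 8×11 boundary matrix has rank 7 and Smith normal form diag(1,1,1,1,1,1,1).

Boundary ∂_2: C_2 → C_1 acts by ∂[p,q,r] = [q,r] − [p,r] + [p,q]. For instance
  ∂[1,5,6] = [5,6] − [1,6] + [1,5],
  ∂[3,4,7] = [4,7] − [3,7] + [3,4].
The resulting 11×3 matrix has rank 3, and its Smith normal form has invariant factors (1,1,1).

Reading off H_k = ker ∂_k / im ∂_{k+1}:

  H_2: rank ker ∂_2 − rank ∂_3 = (3 − 3) − 0 = 0, and there is no ∂_3, so H_2 = 0.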